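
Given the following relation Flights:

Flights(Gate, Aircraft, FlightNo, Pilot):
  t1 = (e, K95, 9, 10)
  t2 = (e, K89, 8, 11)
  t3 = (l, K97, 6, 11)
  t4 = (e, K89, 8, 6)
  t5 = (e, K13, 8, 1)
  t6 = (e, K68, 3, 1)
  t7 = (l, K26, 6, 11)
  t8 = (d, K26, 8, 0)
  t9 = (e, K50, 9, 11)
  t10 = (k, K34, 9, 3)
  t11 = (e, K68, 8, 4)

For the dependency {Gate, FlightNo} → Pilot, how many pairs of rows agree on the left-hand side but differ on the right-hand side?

(Gate=e, FlightNo=9): violating pairs (1,9) — 1 pair.
(Gate=e, FlightNo=8): violating pairs (2,4), (2,5), (2,11), (4,5), (4,11), (5,11) — 6 pairs.
(Gate=l, FlightNo=6): all 2 rows agree on Pilot — 0 pairs.

7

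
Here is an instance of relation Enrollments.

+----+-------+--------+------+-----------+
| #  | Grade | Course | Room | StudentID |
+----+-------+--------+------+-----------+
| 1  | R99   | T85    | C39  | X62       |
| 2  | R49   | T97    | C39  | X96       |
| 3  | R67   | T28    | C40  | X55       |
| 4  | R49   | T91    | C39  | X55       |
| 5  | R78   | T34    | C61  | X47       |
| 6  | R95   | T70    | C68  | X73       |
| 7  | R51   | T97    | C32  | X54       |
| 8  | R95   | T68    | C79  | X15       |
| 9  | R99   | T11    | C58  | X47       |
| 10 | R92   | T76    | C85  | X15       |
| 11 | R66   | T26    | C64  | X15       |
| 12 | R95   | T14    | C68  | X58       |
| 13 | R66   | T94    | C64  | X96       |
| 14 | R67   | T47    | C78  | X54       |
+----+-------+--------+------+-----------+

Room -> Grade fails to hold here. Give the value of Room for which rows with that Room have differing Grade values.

Room=C39: rows 1, 2, 4 → Grade takes values {R99, R49} — violation
Room=C40: row 3 → Grade = R67 ✓
Room=C61: row 5 → Grade = R78 ✓
Room=C68: rows 6, 12 → Grade = R95, R95 ✓
Room=C32: row 7 → Grade = R51 ✓
Room=C79: row 8 → Grade = R95 ✓
Room=C58: row 9 → Grade = R99 ✓
Room=C85: row 10 → Grade = R92 ✓
Room=C64: rows 11, 13 → Grade = R66, R66 ✓
Room=C78: row 14 → Grade = R67 ✓
The only Room value with inconsistent Grade is Room=C39.

C39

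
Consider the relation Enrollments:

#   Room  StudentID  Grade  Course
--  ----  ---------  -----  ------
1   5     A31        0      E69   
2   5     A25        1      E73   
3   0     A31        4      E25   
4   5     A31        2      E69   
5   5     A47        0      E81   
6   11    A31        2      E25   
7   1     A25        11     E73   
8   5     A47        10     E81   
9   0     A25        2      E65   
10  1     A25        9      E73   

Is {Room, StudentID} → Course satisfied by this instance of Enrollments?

Yes

(Room=5, StudentID=A31): rows 1, 4 → Course = E69, E69 ✓
(Room=5, StudentID=A25): row 2 → Course = E73 ✓
(Room=0, StudentID=A31): row 3 → Course = E25 ✓
(Room=5, StudentID=A47): rows 5, 8 → Course = E81, E81 ✓
(Room=11, StudentID=A31): row 6 → Course = E25 ✓
(Room=1, StudentID=A25): rows 7, 10 → Course = E73, E73 ✓
(Room=0, StudentID=A25): row 9 → Course = E65 ✓
Every {Room, StudentID} value is associated with a single Course value, so {Room, StudentID} → Course holds.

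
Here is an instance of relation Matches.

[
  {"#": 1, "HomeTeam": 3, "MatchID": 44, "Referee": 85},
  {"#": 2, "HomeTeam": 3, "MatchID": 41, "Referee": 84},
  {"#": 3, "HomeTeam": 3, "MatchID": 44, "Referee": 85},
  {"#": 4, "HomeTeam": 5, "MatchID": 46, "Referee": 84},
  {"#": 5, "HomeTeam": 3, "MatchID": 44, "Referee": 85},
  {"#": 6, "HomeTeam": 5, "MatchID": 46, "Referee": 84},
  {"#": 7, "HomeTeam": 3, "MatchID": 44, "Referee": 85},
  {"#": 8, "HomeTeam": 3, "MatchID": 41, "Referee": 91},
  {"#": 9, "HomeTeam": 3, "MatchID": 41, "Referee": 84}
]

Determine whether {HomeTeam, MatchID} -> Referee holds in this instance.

No

(HomeTeam=3, MatchID=44): rows 1, 3, 5, 7 → Referee = 85, 85, 85, 85 ✓
(HomeTeam=3, MatchID=41): rows 2, 8, 9 → Referee takes values {84, 91} — violation
(HomeTeam=5, MatchID=46): rows 4, 6 → Referee = 84, 84 ✓
Two rows agree on {HomeTeam, MatchID} but differ on Referee, so {HomeTeam, MatchID} -> Referee does not hold.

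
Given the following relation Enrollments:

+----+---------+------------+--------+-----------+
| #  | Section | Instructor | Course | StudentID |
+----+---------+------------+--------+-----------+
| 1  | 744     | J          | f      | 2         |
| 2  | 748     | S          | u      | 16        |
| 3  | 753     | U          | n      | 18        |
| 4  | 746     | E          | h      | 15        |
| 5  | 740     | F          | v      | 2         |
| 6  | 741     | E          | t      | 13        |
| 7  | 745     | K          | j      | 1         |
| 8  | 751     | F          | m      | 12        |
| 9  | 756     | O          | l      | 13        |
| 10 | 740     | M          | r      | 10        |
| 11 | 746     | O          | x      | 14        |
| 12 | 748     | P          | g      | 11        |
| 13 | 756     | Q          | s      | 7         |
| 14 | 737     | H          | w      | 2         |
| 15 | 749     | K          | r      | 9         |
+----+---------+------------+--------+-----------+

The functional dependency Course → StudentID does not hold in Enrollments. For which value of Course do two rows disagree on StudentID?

r

Course=f: row 1 → StudentID = 2 ✓
Course=u: row 2 → StudentID = 16 ✓
Course=n: row 3 → StudentID = 18 ✓
Course=h: row 4 → StudentID = 15 ✓
Course=v: row 5 → StudentID = 2 ✓
Course=t: row 6 → StudentID = 13 ✓
Course=j: row 7 → StudentID = 1 ✓
Course=m: row 8 → StudentID = 12 ✓
Course=l: row 9 → StudentID = 13 ✓
Course=r: rows 10, 15 → StudentID takes values {10, 9} — violation
Course=x: row 11 → StudentID = 14 ✓
Course=g: row 12 → StudentID = 11 ✓
Course=s: row 13 → StudentID = 7 ✓
Course=w: row 14 → StudentID = 2 ✓
The only Course value with inconsistent StudentID is Course=r.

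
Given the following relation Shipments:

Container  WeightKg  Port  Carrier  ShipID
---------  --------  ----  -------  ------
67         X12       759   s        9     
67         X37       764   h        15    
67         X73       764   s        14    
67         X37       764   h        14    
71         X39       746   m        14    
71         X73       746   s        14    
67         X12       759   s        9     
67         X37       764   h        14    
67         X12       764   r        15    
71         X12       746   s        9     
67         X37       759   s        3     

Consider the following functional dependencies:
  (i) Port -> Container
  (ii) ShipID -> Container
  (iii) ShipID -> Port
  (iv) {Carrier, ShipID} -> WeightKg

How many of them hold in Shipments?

2

(i) Port -> Container: every LHS value maps to a single RHS value — holds.
(ii) ShipID -> Container: ShipID=9: 3 rows → Container takes values {67, 71} — violation; ShipID=14: 5 rows → Container takes values {67, 71} — violation — fails.
(iii) ShipID -> Port: ShipID=9: 3 rows → Port takes values {759, 746} — violation; ShipID=14: 5 rows → Port takes values {764, 746} — violation — fails.
(iv) {Carrier, ShipID} -> WeightKg: every LHS value maps to a single RHS value — holds.
2 of the 4 dependencies hold.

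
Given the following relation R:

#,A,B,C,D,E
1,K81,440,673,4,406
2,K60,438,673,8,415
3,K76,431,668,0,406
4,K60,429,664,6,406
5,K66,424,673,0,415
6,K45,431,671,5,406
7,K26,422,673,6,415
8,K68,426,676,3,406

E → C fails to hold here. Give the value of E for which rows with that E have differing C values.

406

E=406: rows 1, 3, 4, 6, 8 → C takes values {673, 668, 664, 671, 676} — violation
E=415: rows 2, 5, 7 → C = 673, 673, 673 ✓
The only E value with inconsistent C is E=406.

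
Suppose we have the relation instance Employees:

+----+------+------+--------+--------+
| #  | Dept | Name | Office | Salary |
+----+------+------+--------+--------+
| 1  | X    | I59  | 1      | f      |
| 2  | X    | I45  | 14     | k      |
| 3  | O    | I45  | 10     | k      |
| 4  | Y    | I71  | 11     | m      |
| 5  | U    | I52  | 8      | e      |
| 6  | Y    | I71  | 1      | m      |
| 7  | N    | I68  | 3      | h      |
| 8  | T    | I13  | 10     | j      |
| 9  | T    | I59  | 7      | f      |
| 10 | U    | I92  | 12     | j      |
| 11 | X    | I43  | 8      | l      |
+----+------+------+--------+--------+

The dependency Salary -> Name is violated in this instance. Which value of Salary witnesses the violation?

Salary=f: rows 1, 9 → Name = I59, I59 ✓
Salary=k: rows 2, 3 → Name = I45, I45 ✓
Salary=m: rows 4, 6 → Name = I71, I71 ✓
Salary=e: row 5 → Name = I52 ✓
Salary=h: row 7 → Name = I68 ✓
Salary=j: rows 8, 10 → Name takes values {I13, I92} — violation
Salary=l: row 11 → Name = I43 ✓
The only Salary value with inconsistent Name is Salary=j.

j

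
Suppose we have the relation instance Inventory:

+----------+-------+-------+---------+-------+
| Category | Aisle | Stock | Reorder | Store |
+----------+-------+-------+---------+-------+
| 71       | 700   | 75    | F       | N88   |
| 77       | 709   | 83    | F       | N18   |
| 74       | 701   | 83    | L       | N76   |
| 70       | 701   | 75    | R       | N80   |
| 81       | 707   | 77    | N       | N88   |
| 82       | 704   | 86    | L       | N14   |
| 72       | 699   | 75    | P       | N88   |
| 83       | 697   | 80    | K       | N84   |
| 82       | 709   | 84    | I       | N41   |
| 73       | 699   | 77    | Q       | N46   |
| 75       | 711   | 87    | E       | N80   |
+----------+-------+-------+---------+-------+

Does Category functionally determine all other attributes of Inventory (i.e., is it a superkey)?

Two distinct rows share Category=82, so Category does not determine every attribute — not a superkey.

No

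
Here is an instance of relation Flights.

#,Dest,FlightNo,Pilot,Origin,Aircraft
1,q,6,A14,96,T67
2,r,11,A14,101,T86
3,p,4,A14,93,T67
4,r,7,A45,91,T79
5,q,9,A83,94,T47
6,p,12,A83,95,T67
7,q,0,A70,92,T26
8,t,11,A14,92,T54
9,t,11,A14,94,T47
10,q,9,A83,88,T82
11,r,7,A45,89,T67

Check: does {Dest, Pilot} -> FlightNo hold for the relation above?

Yes

(Dest=q, Pilot=A14): row 1 → FlightNo = 6 ✓
(Dest=r, Pilot=A14): row 2 → FlightNo = 11 ✓
(Dest=p, Pilot=A14): row 3 → FlightNo = 4 ✓
(Dest=r, Pilot=A45): rows 4, 11 → FlightNo = 7, 7 ✓
(Dest=q, Pilot=A83): rows 5, 10 → FlightNo = 9, 9 ✓
(Dest=p, Pilot=A83): row 6 → FlightNo = 12 ✓
(Dest=q, Pilot=A70): row 7 → FlightNo = 0 ✓
(Dest=t, Pilot=A14): rows 8, 9 → FlightNo = 11, 11 ✓
Every {Dest, Pilot} value is associated with a single FlightNo value, so {Dest, Pilot} -> FlightNo holds.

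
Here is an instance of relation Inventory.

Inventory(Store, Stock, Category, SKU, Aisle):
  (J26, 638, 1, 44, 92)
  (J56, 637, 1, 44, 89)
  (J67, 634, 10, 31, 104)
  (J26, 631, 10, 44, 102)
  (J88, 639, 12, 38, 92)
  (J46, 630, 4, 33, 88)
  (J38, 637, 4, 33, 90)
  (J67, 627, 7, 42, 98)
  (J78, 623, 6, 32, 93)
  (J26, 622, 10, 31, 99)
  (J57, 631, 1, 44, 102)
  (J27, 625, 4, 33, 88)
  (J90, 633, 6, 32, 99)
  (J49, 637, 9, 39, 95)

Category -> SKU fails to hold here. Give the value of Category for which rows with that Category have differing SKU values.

Category=1: 3 rows → SKU = 44, 44, 44 ✓
Category=10: 3 rows → SKU takes values {31, 44} — violation
Category=12: 1 row → SKU = 38 ✓
Category=4: 3 rows → SKU = 33, 33, 33 ✓
Category=7: 1 row → SKU = 42 ✓
Category=6: 2 rows → SKU = 32, 32 ✓
Category=9: 1 row → SKU = 39 ✓
The only Category value with inconsistent SKU is Category=10.

10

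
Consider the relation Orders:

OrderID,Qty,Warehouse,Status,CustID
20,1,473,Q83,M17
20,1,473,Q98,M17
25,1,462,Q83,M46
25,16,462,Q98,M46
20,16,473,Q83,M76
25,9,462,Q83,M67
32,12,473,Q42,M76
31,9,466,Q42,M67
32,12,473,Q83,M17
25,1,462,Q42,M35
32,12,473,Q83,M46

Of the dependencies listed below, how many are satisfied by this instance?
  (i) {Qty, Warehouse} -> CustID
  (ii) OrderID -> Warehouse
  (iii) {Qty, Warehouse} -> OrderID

(i) {Qty, Warehouse} -> CustID: (Qty=1, Warehouse=462): 2 rows → CustID takes values {M46, M35} — violation; (Qty=12, Warehouse=473): 3 rows → CustID takes values {M76, M17, M46} — violation — fails.
(ii) OrderID -> Warehouse: every LHS value maps to a single RHS value — holds.
(iii) {Qty, Warehouse} -> OrderID: every LHS value maps to a single RHS value — holds.
2 of the 3 dependencies hold.

2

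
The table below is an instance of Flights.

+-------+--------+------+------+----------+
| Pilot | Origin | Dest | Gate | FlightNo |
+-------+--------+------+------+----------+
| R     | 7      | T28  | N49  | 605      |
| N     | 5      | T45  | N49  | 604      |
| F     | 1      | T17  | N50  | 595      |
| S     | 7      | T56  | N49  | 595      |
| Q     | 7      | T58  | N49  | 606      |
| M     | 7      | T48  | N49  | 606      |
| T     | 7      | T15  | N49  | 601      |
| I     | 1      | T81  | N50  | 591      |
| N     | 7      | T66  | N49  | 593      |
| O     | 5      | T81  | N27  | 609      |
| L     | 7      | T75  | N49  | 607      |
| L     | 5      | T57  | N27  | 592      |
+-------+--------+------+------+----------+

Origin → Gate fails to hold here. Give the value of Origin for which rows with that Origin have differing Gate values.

5

Origin=7: 7 rows → Gate = N49, N49, N49, N49, N49, N49, N49 ✓
Origin=5: 3 rows → Gate takes values {N49, N27} — violation
Origin=1: 2 rows → Gate = N50, N50 ✓
The only Origin value with inconsistent Gate is Origin=5.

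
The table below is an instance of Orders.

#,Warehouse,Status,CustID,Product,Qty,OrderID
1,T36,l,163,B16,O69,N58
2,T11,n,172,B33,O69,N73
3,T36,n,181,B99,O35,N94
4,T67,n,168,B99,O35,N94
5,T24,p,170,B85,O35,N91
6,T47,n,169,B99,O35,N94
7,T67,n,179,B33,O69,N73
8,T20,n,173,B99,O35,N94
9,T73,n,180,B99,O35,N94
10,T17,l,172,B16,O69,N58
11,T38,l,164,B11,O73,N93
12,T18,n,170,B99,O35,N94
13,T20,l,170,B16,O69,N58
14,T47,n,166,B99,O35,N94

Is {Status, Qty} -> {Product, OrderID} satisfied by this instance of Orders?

(Status=l, Qty=O69): rows 1, 10, 13 → {Product,OrderID} = (B16, N58), (B16, N58), (B16, N58) ✓
(Status=n, Qty=O69): rows 2, 7 → {Product,OrderID} = (B33, N73), (B33, N73) ✓
(Status=n, Qty=O35): rows 3, 4, 6, 8, 9, 12, 14 → {Product,OrderID} = (B99, N94), (B99, N94), (B99, N94), (B99, N94), (B99, N94), (B99, N94), (B99, N94) ✓
(Status=p, Qty=O35): row 5 → {Product,OrderID} = (B85, N91) ✓
(Status=l, Qty=O73): row 11 → {Product,OrderID} = (B11, N93) ✓
Every {Status, Qty} value is associated with a single {Product, OrderID} value, so {Status, Qty} -> {Product, OrderID} holds.

Yes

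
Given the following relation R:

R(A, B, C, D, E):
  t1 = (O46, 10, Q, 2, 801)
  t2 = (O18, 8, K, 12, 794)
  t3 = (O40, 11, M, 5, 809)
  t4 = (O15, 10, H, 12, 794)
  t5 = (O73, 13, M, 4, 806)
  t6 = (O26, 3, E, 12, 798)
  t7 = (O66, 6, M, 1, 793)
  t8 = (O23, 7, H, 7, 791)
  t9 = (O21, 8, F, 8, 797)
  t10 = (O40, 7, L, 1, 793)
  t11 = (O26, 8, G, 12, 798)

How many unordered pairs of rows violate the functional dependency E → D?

E=794: all 2 rows agree on D — 0 pairs.
E=798: all 2 rows agree on D — 0 pairs.
E=793: all 2 rows agree on D — 0 pairs.

0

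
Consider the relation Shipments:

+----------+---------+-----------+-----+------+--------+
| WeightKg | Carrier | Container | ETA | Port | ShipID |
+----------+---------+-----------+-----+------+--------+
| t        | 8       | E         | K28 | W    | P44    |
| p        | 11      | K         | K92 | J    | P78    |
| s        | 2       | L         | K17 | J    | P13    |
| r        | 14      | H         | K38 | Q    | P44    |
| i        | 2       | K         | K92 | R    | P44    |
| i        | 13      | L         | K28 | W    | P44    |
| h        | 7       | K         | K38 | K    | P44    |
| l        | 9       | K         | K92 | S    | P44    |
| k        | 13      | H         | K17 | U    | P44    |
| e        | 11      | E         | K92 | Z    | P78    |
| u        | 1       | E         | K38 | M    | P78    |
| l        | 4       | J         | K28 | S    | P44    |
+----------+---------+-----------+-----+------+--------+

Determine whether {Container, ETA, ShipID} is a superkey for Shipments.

Two distinct rows share (Container=K, ETA=K92, ShipID=P44), so {Container, ETA, ShipID} does not determine every attribute — not a superkey.

No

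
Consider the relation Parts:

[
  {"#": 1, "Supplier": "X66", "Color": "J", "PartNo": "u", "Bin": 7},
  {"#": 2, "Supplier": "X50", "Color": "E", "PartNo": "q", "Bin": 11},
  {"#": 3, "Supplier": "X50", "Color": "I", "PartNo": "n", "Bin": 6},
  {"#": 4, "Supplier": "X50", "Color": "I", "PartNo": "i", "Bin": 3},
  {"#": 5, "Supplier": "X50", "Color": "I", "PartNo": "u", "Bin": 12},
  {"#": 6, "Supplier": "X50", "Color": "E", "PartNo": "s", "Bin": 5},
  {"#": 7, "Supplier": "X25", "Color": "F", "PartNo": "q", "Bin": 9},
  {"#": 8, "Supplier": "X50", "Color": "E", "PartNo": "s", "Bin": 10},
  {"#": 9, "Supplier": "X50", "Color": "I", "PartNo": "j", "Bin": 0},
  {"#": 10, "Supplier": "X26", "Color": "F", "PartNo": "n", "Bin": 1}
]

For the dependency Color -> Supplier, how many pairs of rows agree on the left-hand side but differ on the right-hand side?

Color=E: all 3 rows agree on Supplier — 0 pairs.
Color=I: all 4 rows agree on Supplier — 0 pairs.
Color=F: violating pairs (7,10) — 1 pair.

1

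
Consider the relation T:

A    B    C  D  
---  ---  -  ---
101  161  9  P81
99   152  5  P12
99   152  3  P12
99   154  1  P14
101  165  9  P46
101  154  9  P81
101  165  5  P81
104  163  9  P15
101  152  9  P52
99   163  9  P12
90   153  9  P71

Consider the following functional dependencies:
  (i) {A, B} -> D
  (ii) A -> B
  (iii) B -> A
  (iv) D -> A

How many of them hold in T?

(i) {A, B} -> D: (A=101, B=165): 2 rows → D takes values {P46, P81} — violation — fails.
(ii) A -> B: A=101: 5 rows → B takes values {161, 165, 154, 152} — violation; A=99: 4 rows → B takes values {152, 154, 163} — violation — fails.
(iii) B -> A: B=152: 3 rows → A takes values {99, 101} — violation; B=154: 2 rows → A takes values {99, 101} — violation; B=163: 2 rows → A takes values {104, 99} — violation — fails.
(iv) D -> A: every LHS value maps to a single RHS value — holds.
1 of the 4 dependencies holds.

1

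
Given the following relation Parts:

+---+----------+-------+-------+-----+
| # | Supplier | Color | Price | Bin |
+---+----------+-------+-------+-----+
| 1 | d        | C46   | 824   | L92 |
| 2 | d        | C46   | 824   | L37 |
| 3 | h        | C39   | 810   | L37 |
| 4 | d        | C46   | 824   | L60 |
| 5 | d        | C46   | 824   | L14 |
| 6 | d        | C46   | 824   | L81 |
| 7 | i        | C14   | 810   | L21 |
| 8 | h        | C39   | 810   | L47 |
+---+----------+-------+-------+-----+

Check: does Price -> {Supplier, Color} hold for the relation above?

No

Price=824: rows 1, 2, 4, 5, 6 → {Supplier,Color} = (d, C46), (d, C46), (d, C46), (d, C46), (d, C46) ✓
Price=810: rows 3, 7, 8 → {Supplier,Color} takes values {(h, C39), (i, C14)} — violation
Two rows agree on Price but differ on {Supplier, Color}, so Price -> {Supplier, Color} does not hold.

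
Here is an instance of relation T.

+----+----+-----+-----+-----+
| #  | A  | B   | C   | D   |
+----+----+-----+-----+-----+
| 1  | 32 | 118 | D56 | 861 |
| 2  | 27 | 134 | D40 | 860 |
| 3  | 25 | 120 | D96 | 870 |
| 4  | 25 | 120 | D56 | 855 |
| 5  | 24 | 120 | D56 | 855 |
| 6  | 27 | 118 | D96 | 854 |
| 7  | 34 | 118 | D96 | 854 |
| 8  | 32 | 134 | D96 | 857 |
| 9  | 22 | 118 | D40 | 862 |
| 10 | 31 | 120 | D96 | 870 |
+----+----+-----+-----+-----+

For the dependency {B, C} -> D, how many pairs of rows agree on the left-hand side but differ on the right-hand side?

0

(B=120, C=D96): all 2 rows agree on D — 0 pairs.
(B=120, C=D56): all 2 rows agree on D — 0 pairs.
(B=118, C=D96): all 2 rows agree on D — 0 pairs.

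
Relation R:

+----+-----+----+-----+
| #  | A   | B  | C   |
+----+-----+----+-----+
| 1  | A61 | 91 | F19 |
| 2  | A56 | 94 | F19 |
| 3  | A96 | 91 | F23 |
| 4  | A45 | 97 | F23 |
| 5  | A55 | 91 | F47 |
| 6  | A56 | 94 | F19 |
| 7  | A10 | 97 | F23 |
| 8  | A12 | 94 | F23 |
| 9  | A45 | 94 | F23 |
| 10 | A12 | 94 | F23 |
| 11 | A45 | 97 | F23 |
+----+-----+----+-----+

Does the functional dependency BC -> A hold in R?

(B=91, C=F19): row 1 → A = A61 ✓
(B=94, C=F19): rows 2, 6 → A = A56, A56 ✓
(B=91, C=F23): row 3 → A = A96 ✓
(B=97, C=F23): rows 4, 7, 11 → A takes values {A45, A10} — violation
(B=91, C=F47): row 5 → A = A55 ✓
(B=94, C=F23): rows 8, 9, 10 → A takes values {A12, A45} — violation
Two rows agree on BC but differ on A, so BC -> A does not hold.

No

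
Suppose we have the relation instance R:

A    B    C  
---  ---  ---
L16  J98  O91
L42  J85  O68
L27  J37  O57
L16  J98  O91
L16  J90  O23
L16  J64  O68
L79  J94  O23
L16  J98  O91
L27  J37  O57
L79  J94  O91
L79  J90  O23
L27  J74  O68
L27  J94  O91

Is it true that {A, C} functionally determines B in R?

No

(A=L16, C=O91): 3 rows → B = J98, J98, J98 ✓
(A=L42, C=O68): 1 row → B = J85 ✓
(A=L27, C=O57): 2 rows → B = J37, J37 ✓
(A=L16, C=O23): 1 row → B = J90 ✓
(A=L16, C=O68): 1 row → B = J64 ✓
(A=L79, C=O23): 2 rows → B takes values {J94, J90} — violation
(A=L79, C=O91): 1 row → B = J94 ✓
(A=L27, C=O68): 1 row → B = J74 ✓
(A=L27, C=O91): 1 row → B = J94 ✓
Two rows agree on {A, C} but differ on B, so {A, C} -> B does not hold.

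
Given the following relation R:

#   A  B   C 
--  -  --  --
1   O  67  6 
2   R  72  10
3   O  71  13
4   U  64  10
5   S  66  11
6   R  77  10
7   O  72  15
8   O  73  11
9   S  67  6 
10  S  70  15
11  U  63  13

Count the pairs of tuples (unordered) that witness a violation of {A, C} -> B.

(A=R, C=10): violating pairs (2,6) — 1 pair.

1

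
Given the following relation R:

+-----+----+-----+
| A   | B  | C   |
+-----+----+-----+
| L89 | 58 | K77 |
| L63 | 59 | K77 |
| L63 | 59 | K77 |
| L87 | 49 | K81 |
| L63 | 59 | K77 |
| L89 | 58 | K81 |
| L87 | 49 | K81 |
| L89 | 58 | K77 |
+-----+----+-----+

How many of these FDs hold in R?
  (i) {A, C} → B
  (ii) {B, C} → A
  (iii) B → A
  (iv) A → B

(i) {A, C} → B: every LHS value maps to a single RHS value — holds.
(ii) {B, C} → A: every LHS value maps to a single RHS value — holds.
(iii) B → A: every LHS value maps to a single RHS value — holds.
(iv) A → B: every LHS value maps to a single RHS value — holds.
4 of the 4 dependencies hold.

4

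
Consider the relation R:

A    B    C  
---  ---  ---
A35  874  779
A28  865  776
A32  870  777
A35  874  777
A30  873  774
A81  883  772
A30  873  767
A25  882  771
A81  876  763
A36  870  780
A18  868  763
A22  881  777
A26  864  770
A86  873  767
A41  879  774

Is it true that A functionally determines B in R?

No

A=A35: 2 rows → B = 874, 874 ✓
A=A28: 1 row → B = 865 ✓
A=A32: 1 row → B = 870 ✓
A=A30: 2 rows → B = 873, 873 ✓
A=A81: 2 rows → B takes values {883, 876} — violation
A=A25: 1 row → B = 882 ✓
A=A36: 1 row → B = 870 ✓
A=A18: 1 row → B = 868 ✓
A=A22: 1 row → B = 881 ✓
A=A26: 1 row → B = 864 ✓
A=A86: 1 row → B = 873 ✓
A=A41: 1 row → B = 879 ✓
Two rows agree on A but differ on B, so A → B does not hold.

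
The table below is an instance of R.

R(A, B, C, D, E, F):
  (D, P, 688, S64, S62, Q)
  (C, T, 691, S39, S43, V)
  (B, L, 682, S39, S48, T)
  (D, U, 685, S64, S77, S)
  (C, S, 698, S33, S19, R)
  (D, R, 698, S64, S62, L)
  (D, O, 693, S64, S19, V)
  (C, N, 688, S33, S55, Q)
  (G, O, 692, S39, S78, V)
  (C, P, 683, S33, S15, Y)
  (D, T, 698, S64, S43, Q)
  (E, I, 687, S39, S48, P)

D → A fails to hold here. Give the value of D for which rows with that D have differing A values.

D=S64: 5 rows → A = D, D, D, D, D ✓
D=S39: 4 rows → A takes values {C, B, G, E} — violation
D=S33: 3 rows → A = C, C, C ✓
The only D value with inconsistent A is D=S39.

S39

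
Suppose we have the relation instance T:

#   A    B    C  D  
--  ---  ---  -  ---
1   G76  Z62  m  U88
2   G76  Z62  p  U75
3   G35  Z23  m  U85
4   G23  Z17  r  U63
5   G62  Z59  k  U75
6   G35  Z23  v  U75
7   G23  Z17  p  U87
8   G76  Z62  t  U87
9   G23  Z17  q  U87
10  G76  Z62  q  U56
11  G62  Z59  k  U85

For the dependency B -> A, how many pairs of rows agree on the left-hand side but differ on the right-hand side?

0

B=Z62: all 4 rows agree on A — 0 pairs.
B=Z23: all 2 rows agree on A — 0 pairs.
B=Z17: all 3 rows agree on A — 0 pairs.
B=Z59: all 2 rows agree on A — 0 pairs.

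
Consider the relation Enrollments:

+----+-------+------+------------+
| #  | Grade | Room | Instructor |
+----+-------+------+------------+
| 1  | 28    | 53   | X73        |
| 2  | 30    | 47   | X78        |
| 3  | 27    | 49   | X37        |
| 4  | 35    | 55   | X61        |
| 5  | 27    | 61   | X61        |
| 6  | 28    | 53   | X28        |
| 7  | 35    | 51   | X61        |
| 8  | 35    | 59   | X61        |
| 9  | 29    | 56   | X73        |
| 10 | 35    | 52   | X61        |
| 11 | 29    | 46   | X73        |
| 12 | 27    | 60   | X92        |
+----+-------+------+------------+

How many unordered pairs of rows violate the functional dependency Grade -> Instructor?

4

Grade=28: violating pairs (1,6) — 1 pair.
Grade=27: violating pairs (3,5), (3,12), (5,12) — 3 pairs.
Grade=35: all 4 rows agree on Instructor — 0 pairs.
Grade=29: all 2 rows agree on Instructor — 0 pairs.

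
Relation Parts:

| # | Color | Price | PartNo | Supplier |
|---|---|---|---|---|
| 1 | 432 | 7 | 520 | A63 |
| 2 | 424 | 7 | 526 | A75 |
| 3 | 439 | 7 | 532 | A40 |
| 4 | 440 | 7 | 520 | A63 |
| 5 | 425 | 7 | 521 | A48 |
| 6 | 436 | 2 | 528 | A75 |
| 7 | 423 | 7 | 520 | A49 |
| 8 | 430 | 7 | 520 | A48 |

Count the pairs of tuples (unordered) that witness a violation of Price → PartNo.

15

Price=7: violating pairs (1,2), (1,3), (1,5), (2,3), (2,4), (2,5), (2,7), (2,8), (3,4), (3,5), (3,7), (3,8), (4,5), (5,7), (5,8) — 15 pairs.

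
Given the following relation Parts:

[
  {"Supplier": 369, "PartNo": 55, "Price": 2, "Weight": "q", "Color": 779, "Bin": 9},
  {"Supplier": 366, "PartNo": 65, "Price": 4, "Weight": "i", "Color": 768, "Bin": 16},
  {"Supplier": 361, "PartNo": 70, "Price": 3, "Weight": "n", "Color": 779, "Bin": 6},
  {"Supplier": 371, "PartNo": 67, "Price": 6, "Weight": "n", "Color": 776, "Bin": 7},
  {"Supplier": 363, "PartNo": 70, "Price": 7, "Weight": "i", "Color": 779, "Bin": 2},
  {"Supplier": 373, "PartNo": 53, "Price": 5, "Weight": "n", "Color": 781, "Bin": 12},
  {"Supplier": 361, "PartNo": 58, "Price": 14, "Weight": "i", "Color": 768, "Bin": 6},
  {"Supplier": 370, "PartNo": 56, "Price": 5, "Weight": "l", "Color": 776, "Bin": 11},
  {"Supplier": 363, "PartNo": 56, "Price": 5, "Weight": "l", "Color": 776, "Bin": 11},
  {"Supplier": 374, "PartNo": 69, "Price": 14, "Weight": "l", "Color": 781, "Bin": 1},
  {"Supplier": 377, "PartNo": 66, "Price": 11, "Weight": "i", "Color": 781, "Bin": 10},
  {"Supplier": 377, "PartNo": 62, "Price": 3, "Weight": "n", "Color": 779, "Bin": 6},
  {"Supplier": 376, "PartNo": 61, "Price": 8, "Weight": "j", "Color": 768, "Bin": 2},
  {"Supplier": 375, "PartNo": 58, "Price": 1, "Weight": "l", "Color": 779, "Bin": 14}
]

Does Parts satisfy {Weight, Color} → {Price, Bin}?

No

(Weight=q, Color=779): 1 row → {Price,Bin} = (2, 9) ✓
(Weight=i, Color=768): 2 rows → {Price,Bin} takes values {(4, 16), (14, 6)} — violation
(Weight=n, Color=779): 2 rows → {Price,Bin} = (3, 6), (3, 6) ✓
(Weight=n, Color=776): 1 row → {Price,Bin} = (6, 7) ✓
(Weight=i, Color=779): 1 row → {Price,Bin} = (7, 2) ✓
(Weight=n, Color=781): 1 row → {Price,Bin} = (5, 12) ✓
(Weight=l, Color=776): 2 rows → {Price,Bin} = (5, 11), (5, 11) ✓
(Weight=l, Color=781): 1 row → {Price,Bin} = (14, 1) ✓
(Weight=i, Color=781): 1 row → {Price,Bin} = (11, 10) ✓
(Weight=j, Color=768): 1 row → {Price,Bin} = (8, 2) ✓
(Weight=l, Color=779): 1 row → {Price,Bin} = (1, 14) ✓
Two rows agree on {Weight, Color} but differ on {Price, Bin}, so {Weight, Color} → {Price, Bin} does not hold.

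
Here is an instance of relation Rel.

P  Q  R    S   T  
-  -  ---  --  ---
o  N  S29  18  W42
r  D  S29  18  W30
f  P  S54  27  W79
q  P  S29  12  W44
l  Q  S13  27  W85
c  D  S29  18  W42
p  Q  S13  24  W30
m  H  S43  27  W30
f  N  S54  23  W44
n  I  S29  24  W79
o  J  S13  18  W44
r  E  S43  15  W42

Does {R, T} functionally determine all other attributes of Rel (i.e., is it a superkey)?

No

Two distinct rows share (R=S29, T=W42), so {R, T} does not determine every attribute — not a superkey.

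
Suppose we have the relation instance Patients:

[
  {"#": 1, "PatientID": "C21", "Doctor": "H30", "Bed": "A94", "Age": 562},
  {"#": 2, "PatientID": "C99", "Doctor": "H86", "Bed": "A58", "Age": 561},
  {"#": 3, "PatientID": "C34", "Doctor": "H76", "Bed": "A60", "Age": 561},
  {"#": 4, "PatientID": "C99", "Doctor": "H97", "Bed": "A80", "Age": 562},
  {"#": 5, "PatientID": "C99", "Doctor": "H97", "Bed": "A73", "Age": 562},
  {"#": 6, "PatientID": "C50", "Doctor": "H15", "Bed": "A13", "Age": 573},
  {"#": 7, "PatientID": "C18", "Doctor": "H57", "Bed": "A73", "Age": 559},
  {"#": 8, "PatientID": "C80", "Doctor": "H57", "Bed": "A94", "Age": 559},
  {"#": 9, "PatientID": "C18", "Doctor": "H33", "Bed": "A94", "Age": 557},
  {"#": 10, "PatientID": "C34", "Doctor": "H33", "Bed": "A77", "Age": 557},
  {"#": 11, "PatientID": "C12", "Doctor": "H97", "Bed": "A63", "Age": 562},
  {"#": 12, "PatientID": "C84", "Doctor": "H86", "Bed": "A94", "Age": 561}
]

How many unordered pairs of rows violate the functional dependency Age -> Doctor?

5

Age=562: violating pairs (1,4), (1,5), (1,11) — 3 pairs.
Age=561: violating pairs (2,3), (3,12) — 2 pairs.
Age=559: all 2 rows agree on Doctor — 0 pairs.
Age=557: all 2 rows agree on Doctor — 0 pairs.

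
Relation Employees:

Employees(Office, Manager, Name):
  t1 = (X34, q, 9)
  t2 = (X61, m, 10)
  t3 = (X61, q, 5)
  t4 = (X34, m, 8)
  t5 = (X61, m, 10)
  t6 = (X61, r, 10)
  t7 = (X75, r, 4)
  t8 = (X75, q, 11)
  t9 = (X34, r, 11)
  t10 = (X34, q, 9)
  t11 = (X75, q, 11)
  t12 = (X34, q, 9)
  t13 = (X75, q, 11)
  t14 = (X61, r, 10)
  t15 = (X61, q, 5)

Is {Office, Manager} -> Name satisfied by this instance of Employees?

(Office=X34, Manager=q): rows 1, 10, 12 → Name = 9, 9, 9 ✓
(Office=X61, Manager=m): rows 2, 5 → Name = 10, 10 ✓
(Office=X61, Manager=q): rows 3, 15 → Name = 5, 5 ✓
(Office=X34, Manager=m): row 4 → Name = 8 ✓
(Office=X61, Manager=r): rows 6, 14 → Name = 10, 10 ✓
(Office=X75, Manager=r): row 7 → Name = 4 ✓
(Office=X75, Manager=q): rows 8, 11, 13 → Name = 11, 11, 11 ✓
(Office=X34, Manager=r): row 9 → Name = 11 ✓
Every {Office, Manager} value is associated with a single Name value, so {Office, Manager} -> Name holds.

Yes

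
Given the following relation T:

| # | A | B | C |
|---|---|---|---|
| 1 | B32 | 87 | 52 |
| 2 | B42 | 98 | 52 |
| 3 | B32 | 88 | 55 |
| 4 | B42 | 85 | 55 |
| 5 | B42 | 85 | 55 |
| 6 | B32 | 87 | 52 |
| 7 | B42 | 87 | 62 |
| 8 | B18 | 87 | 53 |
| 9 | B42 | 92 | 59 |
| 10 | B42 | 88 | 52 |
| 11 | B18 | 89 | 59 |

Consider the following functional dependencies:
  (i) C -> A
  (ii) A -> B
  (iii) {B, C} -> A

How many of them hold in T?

(i) C -> A: C=52: rows 1, 2, 6, 10 → A takes values {B32, B42} — violation; C=55: rows 3, 4, 5 → A takes values {B32, B42} — violation; C=59: rows 9, 11 → A takes values {B42, B18} — violation — fails.
(ii) A -> B: A=B32: rows 1, 3, 6 → B takes values {87, 88} — violation; A=B42: rows 2, 4, 5, 7, 9, 10 → B takes values {98, 85, 87, 92, 88} — violation; A=B18: rows 8, 11 → B takes values {87, 89} — violation — fails.
(iii) {B, C} -> A: every LHS value maps to a single RHS value — holds.
1 of the 3 dependencies holds.

1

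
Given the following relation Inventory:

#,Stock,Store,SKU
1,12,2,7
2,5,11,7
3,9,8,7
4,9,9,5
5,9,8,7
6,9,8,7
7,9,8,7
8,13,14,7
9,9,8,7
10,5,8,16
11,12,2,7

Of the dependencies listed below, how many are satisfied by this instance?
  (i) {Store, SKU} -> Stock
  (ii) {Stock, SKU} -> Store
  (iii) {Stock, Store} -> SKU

3

(i) {Store, SKU} -> Stock: every LHS value maps to a single RHS value — holds.
(ii) {Stock, SKU} -> Store: every LHS value maps to a single RHS value — holds.
(iii) {Stock, Store} -> SKU: every LHS value maps to a single RHS value — holds.
3 of the 3 dependencies hold.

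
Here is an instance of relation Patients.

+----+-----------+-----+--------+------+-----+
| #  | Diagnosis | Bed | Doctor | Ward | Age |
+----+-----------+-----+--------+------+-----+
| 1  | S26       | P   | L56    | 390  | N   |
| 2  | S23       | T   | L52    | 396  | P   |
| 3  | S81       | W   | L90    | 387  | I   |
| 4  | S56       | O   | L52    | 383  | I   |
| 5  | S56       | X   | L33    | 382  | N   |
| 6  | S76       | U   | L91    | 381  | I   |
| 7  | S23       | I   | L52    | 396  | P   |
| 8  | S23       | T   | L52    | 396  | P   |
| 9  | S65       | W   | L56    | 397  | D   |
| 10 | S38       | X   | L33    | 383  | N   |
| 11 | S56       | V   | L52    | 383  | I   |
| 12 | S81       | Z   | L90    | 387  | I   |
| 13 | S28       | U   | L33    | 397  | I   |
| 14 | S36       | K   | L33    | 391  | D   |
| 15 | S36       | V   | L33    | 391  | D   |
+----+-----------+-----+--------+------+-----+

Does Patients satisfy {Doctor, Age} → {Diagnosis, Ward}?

No

(Doctor=L56, Age=N): row 1 → {Diagnosis,Ward} = (S26, 390) ✓
(Doctor=L52, Age=P): rows 2, 7, 8 → {Diagnosis,Ward} = (S23, 396), (S23, 396), (S23, 396) ✓
(Doctor=L90, Age=I): rows 3, 12 → {Diagnosis,Ward} = (S81, 387), (S81, 387) ✓
(Doctor=L52, Age=I): rows 4, 11 → {Diagnosis,Ward} = (S56, 383), (S56, 383) ✓
(Doctor=L33, Age=N): rows 5, 10 → {Diagnosis,Ward} takes values {(S56, 382), (S38, 383)} — violation
(Doctor=L91, Age=I): row 6 → {Diagnosis,Ward} = (S76, 381) ✓
(Doctor=L56, Age=D): row 9 → {Diagnosis,Ward} = (S65, 397) ✓
(Doctor=L33, Age=I): row 13 → {Diagnosis,Ward} = (S28, 397) ✓
(Doctor=L33, Age=D): rows 14, 15 → {Diagnosis,Ward} = (S36, 391), (S36, 391) ✓
Two rows agree on {Doctor, Age} but differ on {Diagnosis, Ward}, so {Doctor, Age} → {Diagnosis, Ward} does not hold.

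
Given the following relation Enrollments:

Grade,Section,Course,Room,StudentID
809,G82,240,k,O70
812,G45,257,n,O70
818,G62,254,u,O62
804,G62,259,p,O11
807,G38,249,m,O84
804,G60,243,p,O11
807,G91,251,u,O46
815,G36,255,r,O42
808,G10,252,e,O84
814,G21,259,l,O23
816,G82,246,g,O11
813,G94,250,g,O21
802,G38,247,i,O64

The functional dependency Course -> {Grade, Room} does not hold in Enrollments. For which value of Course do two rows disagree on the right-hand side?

259

Course=240: 1 row → {Grade,Room} = (809, k) ✓
Course=257: 1 row → {Grade,Room} = (812, n) ✓
Course=254: 1 row → {Grade,Room} = (818, u) ✓
Course=259: 2 rows → {Grade,Room} takes values {(804, p), (814, l)} — violation
Course=249: 1 row → {Grade,Room} = (807, m) ✓
Course=243: 1 row → {Grade,Room} = (804, p) ✓
Course=251: 1 row → {Grade,Room} = (807, u) ✓
Course=255: 1 row → {Grade,Room} = (815, r) ✓
Course=252: 1 row → {Grade,Room} = (808, e) ✓
Course=246: 1 row → {Grade,Room} = (816, g) ✓
Course=250: 1 row → {Grade,Room} = (813, g) ✓
Course=247: 1 row → {Grade,Room} = (802, i) ✓
The only Course value with inconsistent RHS is Course=259.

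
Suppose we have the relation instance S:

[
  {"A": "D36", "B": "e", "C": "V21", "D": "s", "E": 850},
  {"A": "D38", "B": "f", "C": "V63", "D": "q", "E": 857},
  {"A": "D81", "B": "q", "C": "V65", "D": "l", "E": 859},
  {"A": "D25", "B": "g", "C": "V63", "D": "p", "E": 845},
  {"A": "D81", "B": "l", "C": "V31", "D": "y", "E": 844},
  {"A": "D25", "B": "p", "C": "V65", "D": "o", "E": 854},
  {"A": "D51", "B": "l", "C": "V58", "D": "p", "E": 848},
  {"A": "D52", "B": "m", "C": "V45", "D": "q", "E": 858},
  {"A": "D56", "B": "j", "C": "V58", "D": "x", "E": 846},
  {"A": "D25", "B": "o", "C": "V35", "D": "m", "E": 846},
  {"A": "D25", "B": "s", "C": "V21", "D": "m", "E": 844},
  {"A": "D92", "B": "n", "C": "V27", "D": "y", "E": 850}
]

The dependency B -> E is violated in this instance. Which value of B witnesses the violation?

l

B=e: 1 row → E = 850 ✓
B=f: 1 row → E = 857 ✓
B=q: 1 row → E = 859 ✓
B=g: 1 row → E = 845 ✓
B=l: 2 rows → E takes values {844, 848} — violation
B=p: 1 row → E = 854 ✓
B=m: 1 row → E = 858 ✓
B=j: 1 row → E = 846 ✓
B=o: 1 row → E = 846 ✓
B=s: 1 row → E = 844 ✓
B=n: 1 row → E = 850 ✓
The only B value with inconsistent E is B=l.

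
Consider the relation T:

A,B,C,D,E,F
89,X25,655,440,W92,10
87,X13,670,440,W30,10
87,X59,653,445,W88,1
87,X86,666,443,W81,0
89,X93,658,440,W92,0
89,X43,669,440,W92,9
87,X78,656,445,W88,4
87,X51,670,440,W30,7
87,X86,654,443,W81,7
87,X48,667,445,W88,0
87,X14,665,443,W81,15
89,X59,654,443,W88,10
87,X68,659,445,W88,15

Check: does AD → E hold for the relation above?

(A=89, D=440): 3 rows → E = W92, W92, W92 ✓
(A=87, D=440): 2 rows → E = W30, W30 ✓
(A=87, D=445): 4 rows → E = W88, W88, W88, W88 ✓
(A=87, D=443): 3 rows → E = W81, W81, W81 ✓
(A=89, D=443): 1 row → E = W88 ✓
Every AD value is associated with a single E value, so AD → E holds.

Yes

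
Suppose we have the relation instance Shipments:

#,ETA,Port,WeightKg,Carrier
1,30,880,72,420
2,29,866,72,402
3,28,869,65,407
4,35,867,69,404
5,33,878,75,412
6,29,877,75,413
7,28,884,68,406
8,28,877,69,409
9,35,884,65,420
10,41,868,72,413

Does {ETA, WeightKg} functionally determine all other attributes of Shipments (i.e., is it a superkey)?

Yes

All 10 rows have distinct {ETA, WeightKg} values, so {ETA, WeightKg} → (all attributes) holds and {ETA, WeightKg} is a superkey.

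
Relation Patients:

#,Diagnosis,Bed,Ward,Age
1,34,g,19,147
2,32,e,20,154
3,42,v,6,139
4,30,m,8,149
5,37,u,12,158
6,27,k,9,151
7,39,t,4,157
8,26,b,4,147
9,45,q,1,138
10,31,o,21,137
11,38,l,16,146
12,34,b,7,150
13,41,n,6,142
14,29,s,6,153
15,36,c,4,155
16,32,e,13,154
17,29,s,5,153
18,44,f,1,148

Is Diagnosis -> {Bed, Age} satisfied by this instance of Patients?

No

Diagnosis=34: rows 1, 12 → {Bed,Age} takes values {(g, 147), (b, 150)} — violation
Diagnosis=32: rows 2, 16 → {Bed,Age} = (e, 154), (e, 154) ✓
Diagnosis=42: row 3 → {Bed,Age} = (v, 139) ✓
Diagnosis=30: row 4 → {Bed,Age} = (m, 149) ✓
Diagnosis=37: row 5 → {Bed,Age} = (u, 158) ✓
Diagnosis=27: row 6 → {Bed,Age} = (k, 151) ✓
Diagnosis=39: row 7 → {Bed,Age} = (t, 157) ✓
Diagnosis=26: row 8 → {Bed,Age} = (b, 147) ✓
Diagnosis=45: row 9 → {Bed,Age} = (q, 138) ✓
Diagnosis=31: row 10 → {Bed,Age} = (o, 137) ✓
Diagnosis=38: row 11 → {Bed,Age} = (l, 146) ✓
Diagnosis=41: row 13 → {Bed,Age} = (n, 142) ✓
Diagnosis=29: rows 14, 17 → {Bed,Age} = (s, 153), (s, 153) ✓
Diagnosis=36: row 15 → {Bed,Age} = (c, 155) ✓
Diagnosis=44: row 18 → {Bed,Age} = (f, 148) ✓
Two rows agree on Diagnosis but differ on {Bed, Age}, so Diagnosis -> {Bed, Age} does not hold.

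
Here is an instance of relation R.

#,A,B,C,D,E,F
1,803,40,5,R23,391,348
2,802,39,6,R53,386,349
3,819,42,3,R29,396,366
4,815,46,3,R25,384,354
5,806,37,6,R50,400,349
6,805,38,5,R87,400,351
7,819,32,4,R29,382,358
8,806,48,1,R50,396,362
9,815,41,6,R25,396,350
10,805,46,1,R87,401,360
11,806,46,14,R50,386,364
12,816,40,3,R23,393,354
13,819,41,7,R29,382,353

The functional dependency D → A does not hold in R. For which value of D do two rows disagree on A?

D=R23: rows 1, 12 → A takes values {803, 816} — violation
D=R53: row 2 → A = 802 ✓
D=R29: rows 3, 7, 13 → A = 819, 819, 819 ✓
D=R25: rows 4, 9 → A = 815, 815 ✓
D=R50: rows 5, 8, 11 → A = 806, 806, 806 ✓
D=R87: rows 6, 10 → A = 805, 805 ✓
The only D value with inconsistent A is D=R23.

R23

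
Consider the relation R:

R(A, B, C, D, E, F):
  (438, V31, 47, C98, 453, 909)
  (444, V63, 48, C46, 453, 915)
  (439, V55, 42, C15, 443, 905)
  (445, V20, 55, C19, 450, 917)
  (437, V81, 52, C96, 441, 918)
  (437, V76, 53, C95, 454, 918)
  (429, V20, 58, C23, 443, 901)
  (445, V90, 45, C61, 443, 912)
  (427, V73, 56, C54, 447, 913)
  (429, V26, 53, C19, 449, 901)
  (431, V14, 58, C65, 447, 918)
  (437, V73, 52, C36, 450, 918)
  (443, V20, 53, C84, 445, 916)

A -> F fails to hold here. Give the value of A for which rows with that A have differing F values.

A=438: 1 row → F = 909 ✓
A=444: 1 row → F = 915 ✓
A=439: 1 row → F = 905 ✓
A=445: 2 rows → F takes values {917, 912} — violation
A=437: 3 rows → F = 918, 918, 918 ✓
A=429: 2 rows → F = 901, 901 ✓
A=427: 1 row → F = 913 ✓
A=431: 1 row → F = 918 ✓
A=443: 1 row → F = 916 ✓
The only A value with inconsistent F is A=445.

445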